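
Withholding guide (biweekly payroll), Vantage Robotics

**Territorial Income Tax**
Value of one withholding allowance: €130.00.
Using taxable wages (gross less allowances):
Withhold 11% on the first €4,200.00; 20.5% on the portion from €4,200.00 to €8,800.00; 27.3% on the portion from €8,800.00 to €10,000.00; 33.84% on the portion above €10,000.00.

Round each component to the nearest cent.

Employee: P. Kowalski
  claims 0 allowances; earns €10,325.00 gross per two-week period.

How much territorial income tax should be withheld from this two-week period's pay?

€1,842.58

Territorial Income Tax: taxable = €10,325.00
  €1,732.60 + 33.84% × (€10,325.00 − €10,000.00) = €1,732.60 + 33.84% × €325.00 = €1,842.58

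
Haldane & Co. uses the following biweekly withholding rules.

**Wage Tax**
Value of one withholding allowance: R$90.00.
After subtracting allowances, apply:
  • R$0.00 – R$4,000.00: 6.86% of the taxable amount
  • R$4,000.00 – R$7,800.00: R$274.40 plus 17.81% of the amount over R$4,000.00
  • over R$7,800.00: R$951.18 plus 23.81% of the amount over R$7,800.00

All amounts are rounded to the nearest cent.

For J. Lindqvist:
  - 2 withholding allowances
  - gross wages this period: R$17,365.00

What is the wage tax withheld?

R$3,185.75

Wage Tax: taxable = R$17,365.00 − 2×R$90.00 = R$17,185.00
  R$951.18 + 23.81% × (R$17,185.00 − R$7,800.00) = R$951.18 + 23.81% × R$9,385.00 = R$3,185.75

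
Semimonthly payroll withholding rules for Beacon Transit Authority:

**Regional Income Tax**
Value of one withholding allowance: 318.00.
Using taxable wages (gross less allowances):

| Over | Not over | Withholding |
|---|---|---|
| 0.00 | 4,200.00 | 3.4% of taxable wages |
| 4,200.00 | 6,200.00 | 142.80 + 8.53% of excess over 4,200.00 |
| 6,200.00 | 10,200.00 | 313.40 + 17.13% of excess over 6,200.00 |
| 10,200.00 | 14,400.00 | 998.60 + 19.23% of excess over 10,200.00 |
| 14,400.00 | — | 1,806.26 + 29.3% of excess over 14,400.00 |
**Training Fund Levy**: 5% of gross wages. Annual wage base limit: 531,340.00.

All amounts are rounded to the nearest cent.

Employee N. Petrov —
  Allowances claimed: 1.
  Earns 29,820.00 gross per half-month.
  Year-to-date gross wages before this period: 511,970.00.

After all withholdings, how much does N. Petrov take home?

22,620.35

Regional Income Tax: taxable = 29,820.00 − 1×318.00 = 29,502.00
  1,806.26 + 29.3% × (29,502.00 − 14,400.00) = 1,806.26 + 29.3% × 15,102.00 = 6,231.15
Training Fund Levy: cap 531,340.00 − YTD 511,970.00 = 19,370.00 subject; 5% × 19,370.00 = 968.50
Total withheld: 6,231.15 + 968.50 = 7,199.65
Net pay: 29,820.00 − 7,199.65 = 22,620.35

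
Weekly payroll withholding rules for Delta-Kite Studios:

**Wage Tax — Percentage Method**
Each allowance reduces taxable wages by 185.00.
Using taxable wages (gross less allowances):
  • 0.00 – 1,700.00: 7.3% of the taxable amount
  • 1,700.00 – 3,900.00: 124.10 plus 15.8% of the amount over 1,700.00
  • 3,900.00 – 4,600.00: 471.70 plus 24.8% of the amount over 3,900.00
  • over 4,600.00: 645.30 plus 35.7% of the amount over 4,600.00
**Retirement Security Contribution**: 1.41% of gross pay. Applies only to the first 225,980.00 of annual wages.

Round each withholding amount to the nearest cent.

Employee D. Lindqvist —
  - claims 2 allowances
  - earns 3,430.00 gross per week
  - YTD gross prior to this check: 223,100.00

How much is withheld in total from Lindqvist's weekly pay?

379.59

Wage Tax: taxable = 3,430.00 − 2×185.00 = 3,060.00
  124.10 + 15.8% × (3,060.00 − 1,700.00) = 124.10 + 15.8% × 1,360.00 = 338.98
Retirement Security Contribution: cap 225,980.00 − YTD 223,100.00 = 2,880.00 subject; 1.41% × 2,880.00 = 40.61
Total: 338.98 + 40.61 = 379.59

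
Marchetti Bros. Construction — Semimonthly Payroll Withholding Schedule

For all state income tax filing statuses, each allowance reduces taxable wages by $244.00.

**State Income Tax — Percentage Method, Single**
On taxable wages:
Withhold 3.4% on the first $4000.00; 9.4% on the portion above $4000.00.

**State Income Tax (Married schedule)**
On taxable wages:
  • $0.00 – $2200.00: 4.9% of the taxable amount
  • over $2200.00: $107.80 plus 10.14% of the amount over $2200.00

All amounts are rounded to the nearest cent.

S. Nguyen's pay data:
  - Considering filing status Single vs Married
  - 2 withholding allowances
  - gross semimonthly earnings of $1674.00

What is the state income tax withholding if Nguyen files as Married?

$58.11

State Income Tax (Married): taxable = $1674.00 − 2×$244.00 = $1186.00
  4.9% × $1186.00 = $58.11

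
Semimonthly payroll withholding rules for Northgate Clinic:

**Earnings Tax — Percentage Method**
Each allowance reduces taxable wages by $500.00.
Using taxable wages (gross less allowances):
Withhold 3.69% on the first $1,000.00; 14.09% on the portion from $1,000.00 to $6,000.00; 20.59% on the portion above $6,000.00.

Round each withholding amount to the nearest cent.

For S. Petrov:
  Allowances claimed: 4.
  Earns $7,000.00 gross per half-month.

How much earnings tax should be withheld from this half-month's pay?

Earnings Tax: taxable = $7,000.00 − 4×$500.00 = $5,000.00
  $36.90 + 14.09% × ($5,000.00 − $1,000.00) = $36.90 + 14.09% × $4,000.00 = $600.50

$600.50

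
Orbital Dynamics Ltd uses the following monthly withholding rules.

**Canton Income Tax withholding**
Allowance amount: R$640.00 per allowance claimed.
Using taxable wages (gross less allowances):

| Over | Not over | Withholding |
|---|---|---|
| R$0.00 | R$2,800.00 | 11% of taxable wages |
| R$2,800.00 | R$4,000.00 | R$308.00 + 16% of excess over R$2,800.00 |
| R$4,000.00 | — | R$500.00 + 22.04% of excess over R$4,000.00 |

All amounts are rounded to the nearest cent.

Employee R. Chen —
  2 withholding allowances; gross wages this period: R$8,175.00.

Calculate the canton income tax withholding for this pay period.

R$1,138.06

Canton Income Tax: taxable = R$8,175.00 − 2×R$640.00 = R$6,895.00
  R$500.00 + 22.04% × (R$6,895.00 − R$4,000.00) = R$500.00 + 22.04% × R$2,895.00 = R$1,138.06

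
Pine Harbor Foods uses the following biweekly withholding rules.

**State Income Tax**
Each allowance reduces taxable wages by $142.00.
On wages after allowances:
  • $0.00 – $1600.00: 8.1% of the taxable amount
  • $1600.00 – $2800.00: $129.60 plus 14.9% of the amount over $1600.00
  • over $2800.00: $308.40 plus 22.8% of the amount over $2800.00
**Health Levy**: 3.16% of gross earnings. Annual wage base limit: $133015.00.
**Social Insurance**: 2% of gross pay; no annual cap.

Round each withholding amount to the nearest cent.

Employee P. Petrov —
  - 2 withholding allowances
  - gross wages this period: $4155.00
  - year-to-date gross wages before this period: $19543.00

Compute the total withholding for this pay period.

$766.99

State Income Tax: taxable = $4155.00 − 2×$142.00 = $3871.00
  $308.40 + 22.8% × ($3871.00 − $2800.00) = $308.40 + 22.8% × $1071.00 = $552.59
Health Levy: 3.16% × $4155.00 = $131.30
Social Insurance: 2% × $4155.00 = $83.10
Total: $552.59 + $131.30 + $83.10 = $766.99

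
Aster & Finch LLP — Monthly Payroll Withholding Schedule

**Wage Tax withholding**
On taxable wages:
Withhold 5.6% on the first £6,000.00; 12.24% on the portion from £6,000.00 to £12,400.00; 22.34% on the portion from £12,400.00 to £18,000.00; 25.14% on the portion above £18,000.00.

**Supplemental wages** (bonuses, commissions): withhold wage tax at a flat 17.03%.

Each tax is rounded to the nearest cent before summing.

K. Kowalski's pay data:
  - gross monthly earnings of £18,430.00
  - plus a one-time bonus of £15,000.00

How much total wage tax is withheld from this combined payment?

Wage Tax: taxable = £18,430.00
  £2,370.40 + 25.14% × (£18,430.00 − £18,000.00) = £2,370.40 + 25.14% × £430.00 = £2,478.50
Supplemental (17.03% flat on bonus): 17.03% × £15,000.00 = £2,554.50
Total wage tax: £2,478.50 + £2,554.50 = £5,033.00

£5,033.00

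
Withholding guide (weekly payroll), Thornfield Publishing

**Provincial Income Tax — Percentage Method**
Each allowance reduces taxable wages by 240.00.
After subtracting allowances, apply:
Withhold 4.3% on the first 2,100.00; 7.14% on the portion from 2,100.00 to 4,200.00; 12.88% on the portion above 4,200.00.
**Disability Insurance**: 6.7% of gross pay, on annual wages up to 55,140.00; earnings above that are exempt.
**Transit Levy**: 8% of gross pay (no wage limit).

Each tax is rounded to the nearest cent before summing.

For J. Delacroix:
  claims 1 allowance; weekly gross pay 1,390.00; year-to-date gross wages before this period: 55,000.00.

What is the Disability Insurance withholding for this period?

9.38

Disability Insurance: cap 55,140.00 − YTD 55,000.00 = 140.00 subject; 6.7% × 140.00 = 9.38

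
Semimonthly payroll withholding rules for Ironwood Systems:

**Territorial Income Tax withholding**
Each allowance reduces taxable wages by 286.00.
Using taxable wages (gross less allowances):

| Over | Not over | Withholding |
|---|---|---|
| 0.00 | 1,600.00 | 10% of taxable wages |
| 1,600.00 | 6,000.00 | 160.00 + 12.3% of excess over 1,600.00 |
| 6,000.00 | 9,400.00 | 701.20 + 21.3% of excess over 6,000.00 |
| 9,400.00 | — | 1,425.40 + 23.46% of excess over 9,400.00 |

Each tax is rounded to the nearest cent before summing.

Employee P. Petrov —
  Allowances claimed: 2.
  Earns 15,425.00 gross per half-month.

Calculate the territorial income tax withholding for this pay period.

2,704.67

Territorial Income Tax: taxable = 15,425.00 − 2×286.00 = 14,853.00
  1,425.40 + 23.46% × (14,853.00 − 9,400.00) = 1,425.40 + 23.46% × 5,453.00 = 2,704.67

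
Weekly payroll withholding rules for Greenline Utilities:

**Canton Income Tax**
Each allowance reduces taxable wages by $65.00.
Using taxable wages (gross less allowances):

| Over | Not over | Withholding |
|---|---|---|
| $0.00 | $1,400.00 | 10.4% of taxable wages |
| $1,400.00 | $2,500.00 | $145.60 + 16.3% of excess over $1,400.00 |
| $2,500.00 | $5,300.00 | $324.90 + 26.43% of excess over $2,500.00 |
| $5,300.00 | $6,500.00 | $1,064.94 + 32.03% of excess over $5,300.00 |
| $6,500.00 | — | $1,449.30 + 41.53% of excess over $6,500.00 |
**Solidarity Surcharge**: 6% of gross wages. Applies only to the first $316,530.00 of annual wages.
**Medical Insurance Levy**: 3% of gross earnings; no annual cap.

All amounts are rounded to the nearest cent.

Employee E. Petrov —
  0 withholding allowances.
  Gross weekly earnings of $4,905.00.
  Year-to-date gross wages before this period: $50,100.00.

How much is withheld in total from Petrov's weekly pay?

$1,401.99

Canton Income Tax: taxable = $4,905.00
  $324.90 + 26.43% × ($4,905.00 − $2,500.00) = $324.90 + 26.43% × $2,405.00 = $960.54
Solidarity Surcharge: 6% × $4,905.00 = $294.30
Medical Insurance Levy: 3% × $4,905.00 = $147.15
Total: $960.54 + $294.30 + $147.15 = $1,401.99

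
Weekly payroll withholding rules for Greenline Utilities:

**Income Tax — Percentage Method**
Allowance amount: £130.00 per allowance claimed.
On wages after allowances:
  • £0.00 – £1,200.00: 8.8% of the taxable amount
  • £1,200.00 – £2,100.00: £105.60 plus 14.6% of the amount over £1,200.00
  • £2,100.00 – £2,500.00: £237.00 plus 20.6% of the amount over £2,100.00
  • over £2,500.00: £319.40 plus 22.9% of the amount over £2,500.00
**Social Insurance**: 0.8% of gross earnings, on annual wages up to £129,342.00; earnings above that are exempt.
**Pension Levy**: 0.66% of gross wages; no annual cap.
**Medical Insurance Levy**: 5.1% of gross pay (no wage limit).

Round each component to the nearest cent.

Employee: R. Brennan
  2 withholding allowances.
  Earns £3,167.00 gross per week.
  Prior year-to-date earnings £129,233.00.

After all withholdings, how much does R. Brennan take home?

Income Tax: taxable = £3,167.00 − 2×£130.00 = £2,907.00
  £319.40 + 22.9% × (£2,907.00 − £2,500.00) = £319.40 + 22.9% × £407.00 = £412.60
Social Insurance: cap £129,342.00 − YTD £129,233.00 = £109.00 subject; 0.8% × £109.00 = £0.87
Pension Levy: 0.66% × £3,167.00 = £20.90
Medical Insurance Levy: 5.1% × £3,167.00 = £161.52
Total withheld: £412.60 + £0.87 + £20.90 + £161.52 = £595.89
Net pay: £3,167.00 − £595.89 = £2,571.11

£2,571.11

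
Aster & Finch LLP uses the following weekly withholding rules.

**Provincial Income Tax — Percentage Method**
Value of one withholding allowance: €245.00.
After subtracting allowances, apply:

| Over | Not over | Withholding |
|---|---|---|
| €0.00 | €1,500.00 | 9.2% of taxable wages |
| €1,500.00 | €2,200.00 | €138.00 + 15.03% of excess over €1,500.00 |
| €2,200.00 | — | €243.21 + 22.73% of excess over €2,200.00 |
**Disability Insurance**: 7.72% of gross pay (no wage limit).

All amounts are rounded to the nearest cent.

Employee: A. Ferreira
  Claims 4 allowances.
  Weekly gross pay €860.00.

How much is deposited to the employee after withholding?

Provincial Income Tax: taxable = €860.00 − 4×€245.00 = €-120.00
  Taxable ≤ 0 → €0.00
Disability Insurance: 7.72% × €860.00 = €66.39
Total withheld: €0.00 + €66.39 = €66.39
Net pay: €860.00 − €66.39 = €793.61

€793.61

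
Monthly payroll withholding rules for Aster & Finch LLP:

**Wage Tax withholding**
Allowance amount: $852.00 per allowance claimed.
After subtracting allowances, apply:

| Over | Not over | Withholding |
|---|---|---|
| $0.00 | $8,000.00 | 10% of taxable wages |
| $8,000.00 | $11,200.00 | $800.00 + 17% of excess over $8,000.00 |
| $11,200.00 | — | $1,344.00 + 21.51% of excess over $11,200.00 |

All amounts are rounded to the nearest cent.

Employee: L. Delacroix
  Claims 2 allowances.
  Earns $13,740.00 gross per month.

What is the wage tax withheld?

Wage Tax: taxable = $13,740.00 − 2×$852.00 = $12,036.00
  $1,344.00 + 21.51% × ($12,036.00 − $11,200.00) = $1,344.00 + 21.51% × $836.00 = $1,523.82

$1,523.82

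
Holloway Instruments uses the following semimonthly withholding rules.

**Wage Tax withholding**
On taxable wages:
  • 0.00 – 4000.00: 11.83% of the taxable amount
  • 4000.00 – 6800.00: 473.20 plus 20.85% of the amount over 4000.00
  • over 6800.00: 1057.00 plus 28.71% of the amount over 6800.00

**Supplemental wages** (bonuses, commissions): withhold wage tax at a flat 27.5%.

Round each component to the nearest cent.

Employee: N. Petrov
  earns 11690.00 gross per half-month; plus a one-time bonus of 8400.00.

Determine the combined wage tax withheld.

Wage Tax: taxable = 11690.00
  1057.00 + 28.71% × (11690.00 − 6800.00) = 1057.00 + 28.71% × 4890.00 = 2460.92
Supplemental (27.5% flat on bonus): 27.5% × 8400.00 = 2310.00
Total wage tax: 2460.92 + 2310.00 = 4770.92

4770.92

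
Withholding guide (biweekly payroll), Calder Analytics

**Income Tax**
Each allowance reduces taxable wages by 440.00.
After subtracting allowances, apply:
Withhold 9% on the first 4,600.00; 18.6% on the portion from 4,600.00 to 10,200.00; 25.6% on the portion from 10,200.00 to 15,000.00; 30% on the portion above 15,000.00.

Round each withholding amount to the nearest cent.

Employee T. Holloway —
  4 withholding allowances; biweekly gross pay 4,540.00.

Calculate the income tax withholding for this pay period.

Income Tax: taxable = 4,540.00 − 4×440.00 = 2,780.00
  9% × 2,780.00 = 250.20

250.20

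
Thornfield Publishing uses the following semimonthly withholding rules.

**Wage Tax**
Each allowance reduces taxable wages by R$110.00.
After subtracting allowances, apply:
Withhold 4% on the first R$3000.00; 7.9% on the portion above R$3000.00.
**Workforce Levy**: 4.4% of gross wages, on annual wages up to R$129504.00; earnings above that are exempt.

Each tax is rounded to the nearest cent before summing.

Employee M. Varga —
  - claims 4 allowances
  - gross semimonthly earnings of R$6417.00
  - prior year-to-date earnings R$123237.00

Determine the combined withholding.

Wage Tax: taxable = R$6417.00 − 4×R$110.00 = R$5977.00
  R$120.00 + 7.9% × (R$5977.00 − R$3000.00) = R$120.00 + 7.9% × R$2977.00 = R$355.18
Workforce Levy: cap R$129504.00 − YTD R$123237.00 = R$6267.00 subject; 4.4% × R$6267.00 = R$275.75
Total: R$355.18 + R$275.75 = R$630.93

R$630.93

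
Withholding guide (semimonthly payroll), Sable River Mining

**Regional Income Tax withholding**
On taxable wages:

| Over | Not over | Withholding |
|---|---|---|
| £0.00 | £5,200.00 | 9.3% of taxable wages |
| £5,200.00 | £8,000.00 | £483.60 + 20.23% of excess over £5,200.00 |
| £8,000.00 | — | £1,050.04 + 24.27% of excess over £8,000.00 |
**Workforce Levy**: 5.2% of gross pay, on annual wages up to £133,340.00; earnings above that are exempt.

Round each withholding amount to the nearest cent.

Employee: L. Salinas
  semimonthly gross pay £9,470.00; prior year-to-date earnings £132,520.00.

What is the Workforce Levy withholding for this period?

£42.64

Workforce Levy: cap £133,340.00 − YTD £132,520.00 = £820.00 subject; 5.2% × £820.00 = £42.64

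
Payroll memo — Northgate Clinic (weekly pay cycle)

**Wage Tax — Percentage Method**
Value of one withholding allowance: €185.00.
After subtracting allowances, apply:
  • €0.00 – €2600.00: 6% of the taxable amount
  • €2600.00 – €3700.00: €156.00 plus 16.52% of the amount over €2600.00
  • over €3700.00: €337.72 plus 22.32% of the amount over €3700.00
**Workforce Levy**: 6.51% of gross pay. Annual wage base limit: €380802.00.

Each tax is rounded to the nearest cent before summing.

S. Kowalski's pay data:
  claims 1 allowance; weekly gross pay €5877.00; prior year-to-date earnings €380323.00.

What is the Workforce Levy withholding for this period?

€31.18

Workforce Levy: cap €380802.00 − YTD €380323.00 = €479.00 subject; 6.51% × €479.00 = €31.18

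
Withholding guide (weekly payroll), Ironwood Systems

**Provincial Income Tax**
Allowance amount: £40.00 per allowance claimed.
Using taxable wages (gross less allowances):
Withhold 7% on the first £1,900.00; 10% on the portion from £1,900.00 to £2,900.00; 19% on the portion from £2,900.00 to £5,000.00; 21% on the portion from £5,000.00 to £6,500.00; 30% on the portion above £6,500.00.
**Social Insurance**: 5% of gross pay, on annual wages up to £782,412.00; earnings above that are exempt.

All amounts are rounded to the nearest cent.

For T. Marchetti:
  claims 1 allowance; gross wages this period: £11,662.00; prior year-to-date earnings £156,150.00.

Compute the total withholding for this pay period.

£3,066.70

Provincial Income Tax: taxable = £11,662.00 − 1×£40.00 = £11,622.00
  £947.00 + 30% × (£11,622.00 − £6,500.00) = £947.00 + 30% × £5,122.00 = £2,483.60
Social Insurance: 5% × £11,662.00 = £583.10
Total: £2,483.60 + £583.10 = £3,066.70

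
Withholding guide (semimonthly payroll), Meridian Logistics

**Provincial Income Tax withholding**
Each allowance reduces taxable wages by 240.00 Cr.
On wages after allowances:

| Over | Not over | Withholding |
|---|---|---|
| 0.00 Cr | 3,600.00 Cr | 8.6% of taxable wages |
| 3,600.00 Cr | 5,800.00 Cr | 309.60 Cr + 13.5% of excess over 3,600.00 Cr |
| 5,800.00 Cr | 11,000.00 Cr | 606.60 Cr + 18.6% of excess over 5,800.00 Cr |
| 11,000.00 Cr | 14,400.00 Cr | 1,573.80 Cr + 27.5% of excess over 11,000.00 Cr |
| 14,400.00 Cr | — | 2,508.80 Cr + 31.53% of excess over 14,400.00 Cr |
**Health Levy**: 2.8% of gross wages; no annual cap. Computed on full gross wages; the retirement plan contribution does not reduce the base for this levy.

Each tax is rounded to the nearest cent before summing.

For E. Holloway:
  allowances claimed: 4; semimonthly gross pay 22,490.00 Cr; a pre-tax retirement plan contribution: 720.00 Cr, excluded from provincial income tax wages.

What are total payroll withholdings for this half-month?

5,159.59 Cr

Provincial Income Tax: taxable = 22,490.00 Cr − 720.00 Cr − 4×240.00 Cr = 20,810.00 Cr
  2,508.80 Cr + 31.53% × (20,810.00 Cr − 14,400.00 Cr) = 2,508.80 Cr + 31.53% × 6,410.00 Cr = 4,529.87 Cr
Health Levy: 2.8% × 22,490.00 Cr = 629.72 Cr
Total: 4,529.87 Cr + 629.72 Cr = 5,159.59 Cr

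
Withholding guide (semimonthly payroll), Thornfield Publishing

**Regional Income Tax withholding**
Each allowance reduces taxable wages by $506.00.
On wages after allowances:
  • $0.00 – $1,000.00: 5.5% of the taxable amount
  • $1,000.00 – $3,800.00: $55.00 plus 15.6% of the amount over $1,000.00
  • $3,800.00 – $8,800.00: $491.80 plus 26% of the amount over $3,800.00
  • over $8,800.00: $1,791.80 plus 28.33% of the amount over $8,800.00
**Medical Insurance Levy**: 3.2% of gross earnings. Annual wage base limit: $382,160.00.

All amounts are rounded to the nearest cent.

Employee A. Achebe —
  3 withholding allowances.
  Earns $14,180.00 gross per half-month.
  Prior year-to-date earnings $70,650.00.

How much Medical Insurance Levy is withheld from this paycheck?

$453.76

Medical Insurance Levy: 3.2% × $14,180.00 = $453.76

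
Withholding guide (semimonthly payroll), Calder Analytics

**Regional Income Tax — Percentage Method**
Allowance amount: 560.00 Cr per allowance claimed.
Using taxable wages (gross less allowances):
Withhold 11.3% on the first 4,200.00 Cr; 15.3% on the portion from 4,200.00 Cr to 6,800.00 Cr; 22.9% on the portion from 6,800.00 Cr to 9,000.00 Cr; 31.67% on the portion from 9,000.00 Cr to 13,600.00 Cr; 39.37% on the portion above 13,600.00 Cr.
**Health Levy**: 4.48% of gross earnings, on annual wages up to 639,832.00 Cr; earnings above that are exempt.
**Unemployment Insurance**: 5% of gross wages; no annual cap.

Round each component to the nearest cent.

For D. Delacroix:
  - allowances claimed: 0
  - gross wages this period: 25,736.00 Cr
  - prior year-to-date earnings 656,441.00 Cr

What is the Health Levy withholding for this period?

0.00 Cr

Health Levy: YTD 656,441.00 Cr ≥ cap 639,832.00 Cr → 0.00 Cr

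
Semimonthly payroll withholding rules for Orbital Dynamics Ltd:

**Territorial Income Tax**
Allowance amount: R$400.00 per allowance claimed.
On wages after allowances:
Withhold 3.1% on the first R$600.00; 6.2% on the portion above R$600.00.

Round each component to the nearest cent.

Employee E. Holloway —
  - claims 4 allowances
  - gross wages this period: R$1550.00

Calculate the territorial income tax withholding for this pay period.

Territorial Income Tax: taxable = R$1550.00 − 4×R$400.00 = R$-50.00
  Taxable ≤ 0 → R$0.00

R$0.00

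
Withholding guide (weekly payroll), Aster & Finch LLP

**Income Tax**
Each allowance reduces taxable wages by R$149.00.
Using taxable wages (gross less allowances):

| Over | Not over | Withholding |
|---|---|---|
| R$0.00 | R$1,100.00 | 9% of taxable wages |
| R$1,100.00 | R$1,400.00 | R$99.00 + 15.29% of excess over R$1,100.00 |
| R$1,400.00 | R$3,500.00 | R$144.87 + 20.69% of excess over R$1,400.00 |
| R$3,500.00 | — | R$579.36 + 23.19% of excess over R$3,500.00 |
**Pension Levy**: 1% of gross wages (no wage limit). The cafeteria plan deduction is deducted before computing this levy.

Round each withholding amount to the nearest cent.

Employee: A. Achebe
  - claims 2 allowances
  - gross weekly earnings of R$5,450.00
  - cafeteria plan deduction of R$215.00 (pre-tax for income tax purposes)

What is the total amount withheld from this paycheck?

Income Tax: taxable = R$5,450.00 − R$215.00 − 2×R$149.00 = R$4,937.00
  R$579.36 + 23.19% × (R$4,937.00 − R$3,500.00) = R$579.36 + 23.19% × R$1,437.00 = R$912.60
Pension Levy: 1% × R$5,235.00 = R$52.35
Total: R$912.60 + R$52.35 = R$964.95

R$964.95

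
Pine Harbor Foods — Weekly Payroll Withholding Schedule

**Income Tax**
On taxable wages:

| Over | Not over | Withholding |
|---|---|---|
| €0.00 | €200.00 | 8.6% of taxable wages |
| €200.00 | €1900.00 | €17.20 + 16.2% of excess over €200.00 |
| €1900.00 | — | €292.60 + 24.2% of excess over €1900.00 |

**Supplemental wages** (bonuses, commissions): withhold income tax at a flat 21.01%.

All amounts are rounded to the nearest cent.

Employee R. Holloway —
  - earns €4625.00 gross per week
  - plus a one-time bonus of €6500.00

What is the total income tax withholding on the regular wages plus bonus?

€2317.70

Income Tax: taxable = €4625.00
  €292.60 + 24.2% × (€4625.00 − €1900.00) = €292.60 + 24.2% × €2725.00 = €952.05
Supplemental (21.01% flat on bonus): 21.01% × €6500.00 = €1365.65
Total income tax: €952.05 + €1365.65 = €2317.70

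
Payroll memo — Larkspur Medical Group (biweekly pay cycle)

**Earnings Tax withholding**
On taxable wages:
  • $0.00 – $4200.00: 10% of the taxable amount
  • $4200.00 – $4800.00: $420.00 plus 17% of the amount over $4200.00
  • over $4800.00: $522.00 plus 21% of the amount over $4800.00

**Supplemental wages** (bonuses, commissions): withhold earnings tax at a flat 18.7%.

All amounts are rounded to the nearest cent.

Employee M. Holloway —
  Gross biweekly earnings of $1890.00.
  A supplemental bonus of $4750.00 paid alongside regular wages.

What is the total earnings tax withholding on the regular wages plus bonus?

Earnings Tax: taxable = $1890.00
  10% × $1890.00 = $189.00
Supplemental (18.7% flat on bonus): 18.7% × $4750.00 = $888.25
Total earnings tax: $189.00 + $888.25 = $1077.25

$1077.25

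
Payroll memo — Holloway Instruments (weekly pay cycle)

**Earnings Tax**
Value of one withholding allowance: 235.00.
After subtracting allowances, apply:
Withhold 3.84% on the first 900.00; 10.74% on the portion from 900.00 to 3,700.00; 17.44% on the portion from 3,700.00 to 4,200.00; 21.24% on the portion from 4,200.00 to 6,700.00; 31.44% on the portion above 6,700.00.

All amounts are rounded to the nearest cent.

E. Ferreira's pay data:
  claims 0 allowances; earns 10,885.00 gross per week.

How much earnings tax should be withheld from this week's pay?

Earnings Tax: taxable = 10,885.00
  953.48 + 31.44% × (10,885.00 − 6,700.00) = 953.48 + 31.44% × 4,185.00 = 2,269.24

2,269.24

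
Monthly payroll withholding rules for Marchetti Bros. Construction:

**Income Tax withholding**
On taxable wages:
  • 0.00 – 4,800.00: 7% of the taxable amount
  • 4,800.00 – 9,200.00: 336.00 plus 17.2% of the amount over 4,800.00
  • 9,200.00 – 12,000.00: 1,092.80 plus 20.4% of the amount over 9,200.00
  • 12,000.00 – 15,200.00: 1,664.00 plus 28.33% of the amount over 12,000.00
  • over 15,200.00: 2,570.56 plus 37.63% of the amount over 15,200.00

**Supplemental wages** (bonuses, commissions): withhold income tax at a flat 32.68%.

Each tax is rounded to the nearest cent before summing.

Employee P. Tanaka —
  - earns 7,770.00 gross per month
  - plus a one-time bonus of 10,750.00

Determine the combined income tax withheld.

4,359.94

Income Tax: taxable = 7,770.00
  336.00 + 17.2% × (7,770.00 − 4,800.00) = 336.00 + 17.2% × 2,970.00 = 846.84
Supplemental (32.68% flat on bonus): 32.68% × 10,750.00 = 3,513.10
Total income tax: 846.84 + 3,513.10 = 4,359.94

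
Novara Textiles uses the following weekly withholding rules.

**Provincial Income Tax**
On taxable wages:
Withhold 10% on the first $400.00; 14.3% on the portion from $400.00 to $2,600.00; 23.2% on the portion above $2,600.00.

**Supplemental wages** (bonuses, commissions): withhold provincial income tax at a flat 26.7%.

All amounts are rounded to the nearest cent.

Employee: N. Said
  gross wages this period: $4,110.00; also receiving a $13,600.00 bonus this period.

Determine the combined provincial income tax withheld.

$4,336.12

Provincial Income Tax: taxable = $4,110.00
  $354.60 + 23.2% × ($4,110.00 − $2,600.00) = $354.60 + 23.2% × $1,510.00 = $704.92
Supplemental (26.7% flat on bonus): 26.7% × $13,600.00 = $3,631.20
Total provincial income tax: $704.92 + $3,631.20 = $4,336.12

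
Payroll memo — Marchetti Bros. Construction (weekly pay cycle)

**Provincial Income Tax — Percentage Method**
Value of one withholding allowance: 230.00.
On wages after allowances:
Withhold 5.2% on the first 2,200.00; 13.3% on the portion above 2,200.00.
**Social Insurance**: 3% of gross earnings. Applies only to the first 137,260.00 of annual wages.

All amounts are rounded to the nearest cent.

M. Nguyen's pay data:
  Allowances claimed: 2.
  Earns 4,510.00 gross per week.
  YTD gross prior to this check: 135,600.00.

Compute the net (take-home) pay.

Provincial Income Tax: taxable = 4,510.00 − 2×230.00 = 4,050.00
  114.40 + 13.3% × (4,050.00 − 2,200.00) = 114.40 + 13.3% × 1,850.00 = 360.45
Social Insurance: cap 137,260.00 − YTD 135,600.00 = 1,660.00 subject; 3% × 1,660.00 = 49.80
Total withheld: 360.45 + 49.80 = 410.25
Net pay: 4,510.00 − 410.25 = 4,099.75

4,099.75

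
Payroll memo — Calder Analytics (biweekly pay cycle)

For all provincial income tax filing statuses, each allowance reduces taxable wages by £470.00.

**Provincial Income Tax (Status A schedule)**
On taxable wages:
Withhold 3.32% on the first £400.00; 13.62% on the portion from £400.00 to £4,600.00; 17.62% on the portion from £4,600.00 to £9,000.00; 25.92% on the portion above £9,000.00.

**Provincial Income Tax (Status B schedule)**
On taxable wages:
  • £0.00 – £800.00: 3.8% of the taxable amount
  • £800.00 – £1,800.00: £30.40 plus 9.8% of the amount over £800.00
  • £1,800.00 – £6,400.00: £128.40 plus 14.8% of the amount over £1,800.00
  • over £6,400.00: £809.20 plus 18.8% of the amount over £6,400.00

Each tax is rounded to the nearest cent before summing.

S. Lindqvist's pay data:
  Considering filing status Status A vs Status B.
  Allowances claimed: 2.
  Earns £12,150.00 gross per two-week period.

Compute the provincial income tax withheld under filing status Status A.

£1,933.43

Provincial Income Tax (Status A): taxable = £12,150.00 − 2×£470.00 = £11,210.00
  £1,360.60 + 25.92% × (£11,210.00 − £9,000.00) = £1,360.60 + 25.92% × £2,210.00 = £1,933.43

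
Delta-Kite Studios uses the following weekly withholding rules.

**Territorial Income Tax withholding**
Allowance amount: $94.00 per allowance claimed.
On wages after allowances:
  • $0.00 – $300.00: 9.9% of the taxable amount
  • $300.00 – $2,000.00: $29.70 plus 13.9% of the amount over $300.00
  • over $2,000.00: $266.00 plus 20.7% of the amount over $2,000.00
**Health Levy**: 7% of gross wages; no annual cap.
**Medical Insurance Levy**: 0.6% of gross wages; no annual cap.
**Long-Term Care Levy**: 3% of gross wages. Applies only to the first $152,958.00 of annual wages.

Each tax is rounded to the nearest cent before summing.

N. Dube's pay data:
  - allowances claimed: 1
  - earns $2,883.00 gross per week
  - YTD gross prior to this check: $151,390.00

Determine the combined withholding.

Territorial Income Tax: taxable = $2,883.00 − 1×$94.00 = $2,789.00
  $266.00 + 20.7% × ($2,789.00 − $2,000.00) = $266.00 + 20.7% × $789.00 = $429.32
Health Levy: 7% × $2,883.00 = $201.81
Medical Insurance Levy: 0.6% × $2,883.00 = $17.30
Long-Term Care Levy: cap $152,958.00 − YTD $151,390.00 = $1,568.00 subject; 3% × $1,568.00 = $47.04
Total: $429.32 + $201.81 + $17.30 + $47.04 = $695.47

$695.47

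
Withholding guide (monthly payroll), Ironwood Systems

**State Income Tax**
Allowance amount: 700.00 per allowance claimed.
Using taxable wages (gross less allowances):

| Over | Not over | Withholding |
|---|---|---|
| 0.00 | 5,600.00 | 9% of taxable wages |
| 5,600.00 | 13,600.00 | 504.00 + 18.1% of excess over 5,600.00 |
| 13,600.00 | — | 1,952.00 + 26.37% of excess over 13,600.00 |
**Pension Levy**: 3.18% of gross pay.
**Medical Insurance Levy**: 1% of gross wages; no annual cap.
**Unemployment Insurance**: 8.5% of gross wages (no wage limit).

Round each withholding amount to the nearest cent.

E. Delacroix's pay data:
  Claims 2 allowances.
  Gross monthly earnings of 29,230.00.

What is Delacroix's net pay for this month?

19,819.19

State Income Tax: taxable = 29,230.00 − 2×700.00 = 27,830.00
  1,952.00 + 26.37% × (27,830.00 − 13,600.00) = 1,952.00 + 26.37% × 14,230.00 = 5,704.45
Pension Levy: 3.18% × 29,230.00 = 929.51
Medical Insurance Levy: 1% × 29,230.00 = 292.30
Unemployment Insurance: 8.5% × 29,230.00 = 2,484.55
Total withheld: 5,704.45 + 929.51 + 292.30 + 2,484.55 = 9,410.81
Net pay: 29,230.00 − 9,410.81 = 19,819.19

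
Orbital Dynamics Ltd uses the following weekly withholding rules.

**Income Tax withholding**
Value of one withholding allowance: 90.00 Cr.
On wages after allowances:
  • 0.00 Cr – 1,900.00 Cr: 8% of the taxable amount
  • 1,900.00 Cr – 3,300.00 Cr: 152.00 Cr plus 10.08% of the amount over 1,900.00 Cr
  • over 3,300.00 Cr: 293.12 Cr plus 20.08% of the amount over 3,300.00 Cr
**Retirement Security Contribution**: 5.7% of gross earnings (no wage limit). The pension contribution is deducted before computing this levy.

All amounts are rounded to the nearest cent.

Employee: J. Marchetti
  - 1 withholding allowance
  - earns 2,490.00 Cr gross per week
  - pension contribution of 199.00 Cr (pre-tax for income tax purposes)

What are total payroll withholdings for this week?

312.93 Cr

Income Tax: taxable = 2,490.00 Cr − 199.00 Cr − 1×90.00 Cr = 2,201.00 Cr
  152.00 Cr + 10.08% × (2,201.00 Cr − 1,900.00 Cr) = 152.00 Cr + 10.08% × 301.00 Cr = 182.34 Cr
Retirement Security Contribution: 5.7% × 2,291.00 Cr = 130.59 Cr
Total: 182.34 Cr + 130.59 Cr = 312.93 Cr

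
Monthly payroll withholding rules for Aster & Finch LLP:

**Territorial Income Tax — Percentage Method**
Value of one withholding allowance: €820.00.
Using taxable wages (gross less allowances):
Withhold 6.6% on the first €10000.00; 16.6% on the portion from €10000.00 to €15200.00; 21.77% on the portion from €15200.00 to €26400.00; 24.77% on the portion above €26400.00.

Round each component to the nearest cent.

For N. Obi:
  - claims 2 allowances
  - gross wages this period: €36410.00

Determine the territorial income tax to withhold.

€6034.69

Territorial Income Tax: taxable = €36410.00 − 2×€820.00 = €34770.00
  €3961.44 + 24.77% × (€34770.00 − €26400.00) = €3961.44 + 24.77% × €8370.00 = €6034.69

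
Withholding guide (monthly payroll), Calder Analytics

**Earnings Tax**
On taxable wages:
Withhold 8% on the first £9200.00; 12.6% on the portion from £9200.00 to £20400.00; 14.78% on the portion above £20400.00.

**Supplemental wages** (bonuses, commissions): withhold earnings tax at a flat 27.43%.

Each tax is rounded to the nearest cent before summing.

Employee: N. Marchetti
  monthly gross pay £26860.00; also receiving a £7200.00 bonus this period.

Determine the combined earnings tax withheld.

£5076.95

Earnings Tax: taxable = £26860.00
  £2147.20 + 14.78% × (£26860.00 − £20400.00) = £2147.20 + 14.78% × £6460.00 = £3101.99
Supplemental (27.43% flat on bonus): 27.43% × £7200.00 = £1974.96
Total earnings tax: £3101.99 + £1974.96 = £5076.95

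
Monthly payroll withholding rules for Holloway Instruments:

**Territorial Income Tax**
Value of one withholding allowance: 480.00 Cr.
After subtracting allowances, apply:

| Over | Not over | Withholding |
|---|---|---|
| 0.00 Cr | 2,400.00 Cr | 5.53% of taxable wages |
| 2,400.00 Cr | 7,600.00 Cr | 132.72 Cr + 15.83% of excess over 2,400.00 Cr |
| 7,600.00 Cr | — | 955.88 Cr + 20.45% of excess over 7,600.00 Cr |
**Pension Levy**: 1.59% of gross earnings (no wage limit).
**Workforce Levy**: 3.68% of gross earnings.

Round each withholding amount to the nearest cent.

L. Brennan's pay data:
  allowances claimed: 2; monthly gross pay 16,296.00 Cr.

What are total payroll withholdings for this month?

Territorial Income Tax: taxable = 16,296.00 Cr − 2×480.00 Cr = 15,336.00 Cr
  955.88 Cr + 20.45% × (15,336.00 Cr − 7,600.00 Cr) = 955.88 Cr + 20.45% × 7,736.00 Cr = 2,537.89 Cr
Pension Levy: 1.59% × 16,296.00 Cr = 259.11 Cr
Workforce Levy: 3.68% × 16,296.00 Cr = 599.69 Cr
Total: 2,537.89 Cr + 259.11 Cr + 599.69 Cr = 3,396.69 Cr

3,396.69 Cr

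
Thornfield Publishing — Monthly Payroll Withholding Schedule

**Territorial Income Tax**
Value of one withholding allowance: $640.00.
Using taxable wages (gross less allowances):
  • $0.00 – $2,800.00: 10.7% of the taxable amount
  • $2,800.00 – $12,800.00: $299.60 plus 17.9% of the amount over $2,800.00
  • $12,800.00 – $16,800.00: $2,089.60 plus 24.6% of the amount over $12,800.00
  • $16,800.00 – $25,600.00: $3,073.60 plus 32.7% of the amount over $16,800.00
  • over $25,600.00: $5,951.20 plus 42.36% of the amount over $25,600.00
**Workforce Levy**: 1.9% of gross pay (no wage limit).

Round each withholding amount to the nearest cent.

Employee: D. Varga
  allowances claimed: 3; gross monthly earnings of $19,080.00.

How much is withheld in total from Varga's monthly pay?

$3,553.84

Territorial Income Tax: taxable = $19,080.00 − 3×$640.00 = $17,160.00
  $3,073.60 + 32.7% × ($17,160.00 − $16,800.00) = $3,073.60 + 32.7% × $360.00 = $3,191.32
Workforce Levy: 1.9% × $19,080.00 = $362.52
Total: $3,191.32 + $362.52 = $3,553.84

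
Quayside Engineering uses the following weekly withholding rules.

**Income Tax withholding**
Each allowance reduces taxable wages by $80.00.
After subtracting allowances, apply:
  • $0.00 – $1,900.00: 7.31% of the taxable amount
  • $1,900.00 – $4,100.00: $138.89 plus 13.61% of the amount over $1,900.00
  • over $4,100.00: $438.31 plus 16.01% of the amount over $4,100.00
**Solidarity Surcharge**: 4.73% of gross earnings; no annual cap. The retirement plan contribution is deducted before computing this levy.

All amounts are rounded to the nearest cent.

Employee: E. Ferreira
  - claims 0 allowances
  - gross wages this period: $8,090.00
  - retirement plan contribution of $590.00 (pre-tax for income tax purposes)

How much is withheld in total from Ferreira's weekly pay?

Income Tax: taxable = $8,090.00 − $590.00 = $7,500.00
  $438.31 + 16.01% × ($7,500.00 − $4,100.00) = $438.31 + 16.01% × $3,400.00 = $982.65
Solidarity Surcharge: 4.73% × $7,500.00 = $354.75
Total: $982.65 + $354.75 = $1,337.40

$1,337.40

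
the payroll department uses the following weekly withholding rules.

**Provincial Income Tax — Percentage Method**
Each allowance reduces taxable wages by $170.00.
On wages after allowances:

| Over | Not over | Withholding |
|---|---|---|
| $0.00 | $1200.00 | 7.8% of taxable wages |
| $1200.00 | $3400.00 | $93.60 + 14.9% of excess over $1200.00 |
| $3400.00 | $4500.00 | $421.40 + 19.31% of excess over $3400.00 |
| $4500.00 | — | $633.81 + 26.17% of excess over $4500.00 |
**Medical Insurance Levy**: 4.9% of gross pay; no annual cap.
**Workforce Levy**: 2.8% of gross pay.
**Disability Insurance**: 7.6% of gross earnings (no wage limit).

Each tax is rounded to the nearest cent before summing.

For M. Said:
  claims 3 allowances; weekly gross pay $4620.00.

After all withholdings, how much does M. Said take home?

$3354.64

Provincial Income Tax: taxable = $4620.00 − 3×$170.00 = $4110.00
  $421.40 + 19.31% × ($4110.00 − $3400.00) = $421.40 + 19.31% × $710.00 = $558.50
Medical Insurance Levy: 4.9% × $4620.00 = $226.38
Workforce Levy: 2.8% × $4620.00 = $129.36
Disability Insurance: 7.6% × $4620.00 = $351.12
Total withheld: $558.50 + $226.38 + $129.36 + $351.12 = $1265.36
Net pay: $4620.00 − $1265.36 = $3354.64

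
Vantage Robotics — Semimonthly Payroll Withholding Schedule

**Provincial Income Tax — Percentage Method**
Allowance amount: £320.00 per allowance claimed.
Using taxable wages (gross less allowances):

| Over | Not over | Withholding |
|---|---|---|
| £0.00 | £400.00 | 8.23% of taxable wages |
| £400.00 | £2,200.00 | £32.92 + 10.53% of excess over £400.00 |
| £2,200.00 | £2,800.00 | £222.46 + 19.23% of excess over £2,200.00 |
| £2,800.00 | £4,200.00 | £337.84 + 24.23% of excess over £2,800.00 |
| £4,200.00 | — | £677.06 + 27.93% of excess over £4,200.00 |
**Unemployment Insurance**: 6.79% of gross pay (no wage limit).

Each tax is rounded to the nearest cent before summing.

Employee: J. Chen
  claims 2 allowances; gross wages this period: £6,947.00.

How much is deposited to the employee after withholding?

£5,209.75

Provincial Income Tax: taxable = £6,947.00 − 2×£320.00 = £6,307.00
  £677.06 + 27.93% × (£6,307.00 − £4,200.00) = £677.06 + 27.93% × £2,107.00 = £1,265.55
Unemployment Insurance: 6.79% × £6,947.00 = £471.70
Total withheld: £1,265.55 + £471.70 = £1,737.25
Net pay: £6,947.00 − £1,737.25 = £5,209.75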